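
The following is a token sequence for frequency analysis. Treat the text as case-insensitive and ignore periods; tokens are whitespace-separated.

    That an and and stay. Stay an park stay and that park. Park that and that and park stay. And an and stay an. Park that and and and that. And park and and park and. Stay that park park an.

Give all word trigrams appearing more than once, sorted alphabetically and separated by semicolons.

Trigram counts meeting the condition (more than once):
  and park and: 2
  and that and: 2
  park stay and: 2
  park that and: 2
  stay an park: 2
  that and park: 2
  that park park: 2

and park and; and that and; park stay and; park that and; stay an park; that and park; that park park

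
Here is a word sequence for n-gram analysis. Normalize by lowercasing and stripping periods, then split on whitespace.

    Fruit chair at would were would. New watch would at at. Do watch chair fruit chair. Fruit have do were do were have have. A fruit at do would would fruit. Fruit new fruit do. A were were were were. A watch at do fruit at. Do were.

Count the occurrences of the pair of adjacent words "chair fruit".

Scanning the 47 overlapping bigram windows for "chair fruit":
  position 14–15: chair fruit
  position 16–17: chair fruit

2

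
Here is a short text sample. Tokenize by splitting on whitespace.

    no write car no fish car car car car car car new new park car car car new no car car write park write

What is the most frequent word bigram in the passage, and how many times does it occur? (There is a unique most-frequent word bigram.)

"car car", 8 times

Bigram frequencies (highest first):
  car car: 8
  car new: 2
  no write: 1
  write car: 1
  car no: 1
  no fish: 1
  … (9 more, each ≤ 1)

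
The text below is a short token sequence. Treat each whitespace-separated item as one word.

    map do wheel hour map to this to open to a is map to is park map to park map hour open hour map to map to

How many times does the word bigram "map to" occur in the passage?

5

Scanning the 26 overlapping bigram windows for "map to":
  position 5–6: map to
  position 13–14: map to
  position 17–18: map to
  position 24–25: map to
  position 26–27: map to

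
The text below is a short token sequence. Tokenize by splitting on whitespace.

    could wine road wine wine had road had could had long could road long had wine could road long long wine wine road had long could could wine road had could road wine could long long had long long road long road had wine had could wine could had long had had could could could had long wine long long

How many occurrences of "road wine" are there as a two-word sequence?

2

Scanning the 59 overlapping bigram windows for "road wine":
  position 3–4: road wine
  position 32–33: road wine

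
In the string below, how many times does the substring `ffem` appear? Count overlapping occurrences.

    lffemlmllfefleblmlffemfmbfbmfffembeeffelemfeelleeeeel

Sliding a length-4 window over the 53 characters (50 positions):
  position 2–5: ffem
  position 19–22: ffem
  position 30–33: ffem

3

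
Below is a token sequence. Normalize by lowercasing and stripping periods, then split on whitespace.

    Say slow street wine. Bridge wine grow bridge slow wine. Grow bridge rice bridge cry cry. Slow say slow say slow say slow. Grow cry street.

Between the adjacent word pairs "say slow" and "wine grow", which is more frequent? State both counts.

"say slow": 4 occurrences
"wine grow": 2 occurrences

"say slow" (4 vs 2)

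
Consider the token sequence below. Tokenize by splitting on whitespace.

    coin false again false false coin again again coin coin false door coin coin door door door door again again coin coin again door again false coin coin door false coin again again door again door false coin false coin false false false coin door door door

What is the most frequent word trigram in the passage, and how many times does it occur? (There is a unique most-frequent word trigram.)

"door door door", 3 times

Trigram frequencies (highest first):
  door door door: 3
  false false coin: 2
  false coin again: 2
  coin again again: 2
  again again coin: 2
  again coin coin: 2
  … (27 more, each ≤ 2)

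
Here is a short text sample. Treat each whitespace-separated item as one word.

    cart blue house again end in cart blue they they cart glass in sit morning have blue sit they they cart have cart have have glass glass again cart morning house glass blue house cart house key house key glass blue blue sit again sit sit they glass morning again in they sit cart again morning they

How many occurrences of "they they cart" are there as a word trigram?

2

Scanning the 55 overlapping trigram windows for "they they cart":
  position 9–11: they they cart
  position 19–21: they they cart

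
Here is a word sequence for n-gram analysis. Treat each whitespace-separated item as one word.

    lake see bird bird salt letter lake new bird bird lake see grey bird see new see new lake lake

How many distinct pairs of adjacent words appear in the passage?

16

20 tokens → 19 bigram windows in total.
Repeated bigrams (each contributes count−1 duplicates):
  bird bird: 2
  lake see: 2
  see new: 2
3 duplicate windows → 19 − 3 = 16 distinct.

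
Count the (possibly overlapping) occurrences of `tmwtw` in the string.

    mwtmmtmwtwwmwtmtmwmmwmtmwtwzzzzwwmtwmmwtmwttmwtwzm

Sliding a length-5 window over the 50 characters (46 positions):
  position 6–10: tmwtw
  position 23–27: tmwtw
  position 44–48: tmwtw

3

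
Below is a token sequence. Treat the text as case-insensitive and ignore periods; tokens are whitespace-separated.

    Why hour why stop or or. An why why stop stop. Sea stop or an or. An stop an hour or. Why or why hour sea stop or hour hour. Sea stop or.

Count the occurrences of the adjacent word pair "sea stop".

Scanning the 32 overlapping bigram windows for "sea stop":
  position 12–13: sea stop
  position 26–27: sea stop
  position 31–32: sea stop

3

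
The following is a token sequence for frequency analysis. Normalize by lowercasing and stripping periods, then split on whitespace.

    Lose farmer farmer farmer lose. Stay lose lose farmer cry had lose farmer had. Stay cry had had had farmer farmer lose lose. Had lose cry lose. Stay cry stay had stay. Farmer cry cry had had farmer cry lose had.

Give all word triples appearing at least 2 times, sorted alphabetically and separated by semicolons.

Trigram counts meeting the condition (at least 2 times):
  cry had had: 2
  farmer farmer lose: 2
  had had farmer: 2

cry had had; farmer farmer lose; had had farmer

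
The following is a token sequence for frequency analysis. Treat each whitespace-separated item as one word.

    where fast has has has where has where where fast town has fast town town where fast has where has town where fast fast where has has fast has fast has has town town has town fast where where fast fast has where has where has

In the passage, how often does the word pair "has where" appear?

5

Scanning the 45 overlapping bigram windows for "has where":
  position 5–6: has where
  position 7–8: has where
  position 18–19: has where
  position 42–43: has where
  position 44–45: has where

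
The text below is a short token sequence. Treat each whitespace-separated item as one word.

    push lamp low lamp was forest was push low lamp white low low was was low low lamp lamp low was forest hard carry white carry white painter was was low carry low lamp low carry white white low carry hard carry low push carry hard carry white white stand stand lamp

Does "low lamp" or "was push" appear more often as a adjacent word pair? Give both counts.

"low lamp" (4 vs 1)

"low lamp": 4 occurrences
"was push": 1 occurrence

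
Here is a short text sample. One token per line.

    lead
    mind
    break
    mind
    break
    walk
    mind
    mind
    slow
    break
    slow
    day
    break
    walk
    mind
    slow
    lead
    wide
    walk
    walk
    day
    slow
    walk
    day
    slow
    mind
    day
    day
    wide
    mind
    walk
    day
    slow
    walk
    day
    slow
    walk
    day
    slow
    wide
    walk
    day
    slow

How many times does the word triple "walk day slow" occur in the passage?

Scanning the 41 overlapping trigram windows for "walk day slow":
  position 20–22: walk day slow
  position 23–25: walk day slow
  position 31–33: walk day slow
  position 34–36: walk day slow
  position 37–39: walk day slow
  position 41–43: walk day slow

6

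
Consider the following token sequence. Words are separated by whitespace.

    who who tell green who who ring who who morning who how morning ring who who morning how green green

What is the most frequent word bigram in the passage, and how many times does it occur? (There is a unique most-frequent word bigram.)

Bigram frequencies (highest first):
  who who: 4
  ring who: 2
  who morning: 2
  who tell: 1
  tell green: 1
  green who: 1
  … (8 more, each ≤ 1)

"who who", 4 times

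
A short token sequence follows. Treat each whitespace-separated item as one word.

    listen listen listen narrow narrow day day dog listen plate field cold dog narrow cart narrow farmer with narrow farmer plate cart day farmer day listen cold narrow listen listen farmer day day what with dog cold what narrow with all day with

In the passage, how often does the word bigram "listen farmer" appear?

Scanning the 42 overlapping bigram windows for "listen farmer":
  position 30–31: listen farmer

1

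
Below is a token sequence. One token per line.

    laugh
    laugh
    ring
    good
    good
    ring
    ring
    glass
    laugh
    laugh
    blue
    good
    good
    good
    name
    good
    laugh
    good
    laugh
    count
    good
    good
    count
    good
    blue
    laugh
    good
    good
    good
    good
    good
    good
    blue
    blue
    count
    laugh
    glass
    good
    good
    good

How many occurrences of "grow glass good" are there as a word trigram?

0

Scanning the 38 overlapping trigram windows for "grow glass good":
  (none found)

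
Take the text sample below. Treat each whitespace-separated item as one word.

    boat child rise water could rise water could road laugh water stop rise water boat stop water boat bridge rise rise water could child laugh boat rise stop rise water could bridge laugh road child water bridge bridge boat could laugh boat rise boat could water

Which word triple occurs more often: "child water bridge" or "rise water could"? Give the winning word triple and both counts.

"child water bridge": 1 occurrence
"rise water could": 4 occurrences

"rise water could" (4 vs 1)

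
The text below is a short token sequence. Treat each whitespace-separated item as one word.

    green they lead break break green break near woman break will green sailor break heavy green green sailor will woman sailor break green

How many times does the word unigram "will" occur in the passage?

Scanning the 23 tokens for "will":
  position 11: will
  position 19: will

2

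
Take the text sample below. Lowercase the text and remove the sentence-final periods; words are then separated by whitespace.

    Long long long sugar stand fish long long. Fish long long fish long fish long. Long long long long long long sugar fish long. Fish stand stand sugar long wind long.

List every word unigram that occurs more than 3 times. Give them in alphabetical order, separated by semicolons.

fish; long

Unigram counts meeting the condition (more than 3 times):
  fish: 6
  long: 18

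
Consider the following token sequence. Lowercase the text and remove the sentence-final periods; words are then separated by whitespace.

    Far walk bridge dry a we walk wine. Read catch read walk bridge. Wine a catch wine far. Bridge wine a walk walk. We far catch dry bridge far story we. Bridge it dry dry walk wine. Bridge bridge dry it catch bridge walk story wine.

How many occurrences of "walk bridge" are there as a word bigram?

Scanning the 45 overlapping bigram windows for "walk bridge":
  position 2–3: walk bridge
  position 12–13: walk bridge

2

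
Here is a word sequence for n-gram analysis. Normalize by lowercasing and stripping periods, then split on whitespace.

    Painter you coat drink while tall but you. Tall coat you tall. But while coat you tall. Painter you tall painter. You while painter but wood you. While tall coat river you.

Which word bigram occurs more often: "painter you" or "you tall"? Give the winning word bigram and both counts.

"painter you": 3 occurrences
"you tall": 4 occurrences

"you tall" (4 vs 3)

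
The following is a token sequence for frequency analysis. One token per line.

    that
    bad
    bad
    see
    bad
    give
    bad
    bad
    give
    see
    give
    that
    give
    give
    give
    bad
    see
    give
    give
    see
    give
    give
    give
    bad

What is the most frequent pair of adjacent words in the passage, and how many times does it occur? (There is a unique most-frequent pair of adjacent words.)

"give give", 5 times

Bigram frequencies (highest first):
  give give: 5
  give bad: 3
  see give: 3
  bad bad: 2
  bad see: 2
  bad give: 2
  … (5 more, each ≤ 2)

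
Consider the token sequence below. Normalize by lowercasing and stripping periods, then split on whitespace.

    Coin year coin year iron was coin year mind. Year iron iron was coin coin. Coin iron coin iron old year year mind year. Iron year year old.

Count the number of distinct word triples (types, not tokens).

23

28 tokens → 26 trigram windows in total.
Repeated trigrams (each contributes count−1 duplicates):
  iron was coin: 2
  mind year iron: 2
  year mind year: 2
3 duplicate windows → 26 − 3 = 23 distinct.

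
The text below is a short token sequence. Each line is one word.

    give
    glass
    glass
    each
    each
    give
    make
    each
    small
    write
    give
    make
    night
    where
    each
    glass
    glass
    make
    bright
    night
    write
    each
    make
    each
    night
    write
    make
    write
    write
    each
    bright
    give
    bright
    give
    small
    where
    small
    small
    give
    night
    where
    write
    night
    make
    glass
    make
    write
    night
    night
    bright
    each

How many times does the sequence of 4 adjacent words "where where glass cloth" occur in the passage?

0

Scanning the 48 overlapping 4-gram windows for "where where glass cloth":
  (none found)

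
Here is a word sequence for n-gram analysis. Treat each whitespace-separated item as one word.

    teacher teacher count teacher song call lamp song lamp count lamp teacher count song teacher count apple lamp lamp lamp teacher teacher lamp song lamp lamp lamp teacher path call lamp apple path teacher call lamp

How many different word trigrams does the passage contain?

36 tokens → 34 trigram windows in total.
Repeated trigrams (each contributes count−1 duplicates):
  lamp lamp lamp: 2
  lamp lamp teacher: 2
  lamp song lamp: 2
3 duplicate windows → 34 − 3 = 31 distinct.

31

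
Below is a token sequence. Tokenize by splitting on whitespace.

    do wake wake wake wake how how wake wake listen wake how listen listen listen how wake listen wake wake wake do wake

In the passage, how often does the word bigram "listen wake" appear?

2

Scanning the 22 overlapping bigram windows for "listen wake":
  position 10–11: listen wake
  position 18–19: listen wake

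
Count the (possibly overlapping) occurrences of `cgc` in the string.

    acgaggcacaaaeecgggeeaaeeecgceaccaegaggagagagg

1

Sliding a length-3 window over the 45 characters (43 positions):
  position 26–28: cgc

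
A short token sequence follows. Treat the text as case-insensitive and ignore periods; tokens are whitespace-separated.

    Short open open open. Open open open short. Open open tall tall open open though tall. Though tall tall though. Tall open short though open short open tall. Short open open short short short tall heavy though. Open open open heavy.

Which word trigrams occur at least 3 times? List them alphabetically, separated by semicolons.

Trigram counts meeting the condition (at least 3 times):
  open open open: 5
  short open open: 3

open open open; short open open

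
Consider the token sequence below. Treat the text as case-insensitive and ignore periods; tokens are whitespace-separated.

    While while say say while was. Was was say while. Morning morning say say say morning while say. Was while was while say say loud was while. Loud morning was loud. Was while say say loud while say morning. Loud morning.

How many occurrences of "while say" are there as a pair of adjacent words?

Scanning the 40 overlapping bigram windows for "while say":
  position 2–3: while say
  position 17–18: while say
  position 22–23: while say
  position 33–34: while say
  position 37–38: while say

5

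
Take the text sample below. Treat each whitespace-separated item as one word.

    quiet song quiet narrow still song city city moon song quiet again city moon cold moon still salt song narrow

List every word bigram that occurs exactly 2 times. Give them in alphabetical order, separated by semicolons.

city moon; song quiet

Bigram counts meeting the condition (exactly 2 times):
  city moon: 2
  song quiet: 2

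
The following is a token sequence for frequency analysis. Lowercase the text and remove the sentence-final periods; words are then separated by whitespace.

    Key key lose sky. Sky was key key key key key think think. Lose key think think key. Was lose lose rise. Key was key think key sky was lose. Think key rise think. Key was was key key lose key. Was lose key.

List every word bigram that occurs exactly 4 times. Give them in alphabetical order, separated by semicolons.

Bigram counts meeting the condition (exactly 4 times):
  key was: 4
  think key: 4

key was; think key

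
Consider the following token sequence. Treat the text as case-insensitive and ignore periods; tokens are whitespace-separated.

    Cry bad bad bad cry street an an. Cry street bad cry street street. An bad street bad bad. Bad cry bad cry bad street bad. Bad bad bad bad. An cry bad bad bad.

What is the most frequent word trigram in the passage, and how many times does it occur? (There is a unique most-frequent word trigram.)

Trigram frequencies (highest first):
  bad bad bad: 6
  cry bad bad: 2
  bad bad cry: 2
  bad cry street: 2
  bad street bad: 2
  street bad bad: 2
  … (16 more, each ≤ 2)

"bad bad bad", 6 times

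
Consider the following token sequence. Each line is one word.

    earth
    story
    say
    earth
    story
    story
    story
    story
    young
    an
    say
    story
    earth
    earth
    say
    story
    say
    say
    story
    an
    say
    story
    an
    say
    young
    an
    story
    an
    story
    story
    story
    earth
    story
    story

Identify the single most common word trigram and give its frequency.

Trigram frequencies (highest first):
  story story story: 3
  earth story story: 2
  an say story: 2
  say story an: 2
  story an say: 2
  earth story say: 1
  … (20 more, each ≤ 1)

"story story story", 3 times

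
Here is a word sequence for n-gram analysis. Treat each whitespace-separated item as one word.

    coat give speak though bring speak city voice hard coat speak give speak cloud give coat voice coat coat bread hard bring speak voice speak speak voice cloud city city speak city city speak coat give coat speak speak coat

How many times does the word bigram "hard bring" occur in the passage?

Scanning the 39 overlapping bigram windows for "hard bring":
  position 21–22: hard bring

1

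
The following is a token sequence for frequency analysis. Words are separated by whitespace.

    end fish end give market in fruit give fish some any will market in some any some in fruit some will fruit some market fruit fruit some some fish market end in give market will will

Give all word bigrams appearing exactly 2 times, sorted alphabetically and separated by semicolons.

Bigram counts meeting the condition (exactly 2 times):
  give market: 2
  in fruit: 2
  market in: 2
  some any: 2

give market; in fruit; market in; some any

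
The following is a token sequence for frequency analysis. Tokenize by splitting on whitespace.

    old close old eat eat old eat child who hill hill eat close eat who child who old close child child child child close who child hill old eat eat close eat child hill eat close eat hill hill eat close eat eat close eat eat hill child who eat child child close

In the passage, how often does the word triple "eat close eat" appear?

Scanning the 51 overlapping trigram windows for "eat close eat":
  position 12–14: eat close eat
  position 30–32: eat close eat
  position 35–37: eat close eat
  position 40–42: eat close eat
  position 43–45: eat close eat

5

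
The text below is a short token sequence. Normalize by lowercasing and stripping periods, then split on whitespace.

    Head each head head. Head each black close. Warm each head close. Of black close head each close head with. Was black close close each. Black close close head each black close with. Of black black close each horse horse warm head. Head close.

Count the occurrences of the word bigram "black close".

Scanning the 43 overlapping bigram windows for "black close":
  position 7–8: black close
  position 14–15: black close
  position 22–23: black close
  position 26–27: black close
  position 31–32: black close
  position 36–37: black close

6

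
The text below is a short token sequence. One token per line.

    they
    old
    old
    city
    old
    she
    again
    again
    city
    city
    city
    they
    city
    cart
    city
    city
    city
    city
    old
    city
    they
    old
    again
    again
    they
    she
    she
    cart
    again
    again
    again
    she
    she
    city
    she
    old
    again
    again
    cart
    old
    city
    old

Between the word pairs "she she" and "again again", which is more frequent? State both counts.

"she she": 2 occurrences
"again again": 5 occurrences

"again again" (5 vs 2)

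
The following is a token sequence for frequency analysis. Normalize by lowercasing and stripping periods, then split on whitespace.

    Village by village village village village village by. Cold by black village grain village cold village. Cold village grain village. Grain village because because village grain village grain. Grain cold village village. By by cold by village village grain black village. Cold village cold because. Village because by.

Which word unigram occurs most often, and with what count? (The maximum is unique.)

Unigram frequencies (highest first):
  village: 21
  by: 7
  cold: 7
  grain: 7
  because: 4
  black: 2

"village", 21 times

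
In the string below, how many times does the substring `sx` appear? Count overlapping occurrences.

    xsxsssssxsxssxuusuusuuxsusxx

5

Sliding a length-2 window over the 28 characters (27 positions):
  position 2–3: sx
  position 8–9: sx
  position 10–11: sx
  position 13–14: sx
  position 26–27: sx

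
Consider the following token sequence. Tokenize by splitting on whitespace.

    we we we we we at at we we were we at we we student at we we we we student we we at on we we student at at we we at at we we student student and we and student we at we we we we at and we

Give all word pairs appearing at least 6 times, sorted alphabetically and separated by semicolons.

at we; we at; we we

Bigram counts meeting the condition (at least 6 times):
  at we: 6
  we at: 6
  we we: 16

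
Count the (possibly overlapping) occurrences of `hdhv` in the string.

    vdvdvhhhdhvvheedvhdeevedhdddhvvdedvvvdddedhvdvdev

1

Sliding a length-4 window over the 49 characters (46 positions):
  position 8–11: hdhv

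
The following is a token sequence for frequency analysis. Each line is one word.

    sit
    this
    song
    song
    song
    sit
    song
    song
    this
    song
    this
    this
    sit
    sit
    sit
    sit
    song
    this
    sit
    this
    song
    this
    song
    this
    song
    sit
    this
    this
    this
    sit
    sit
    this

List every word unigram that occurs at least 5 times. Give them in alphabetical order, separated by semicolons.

sit; song; this

Unigram counts meeting the condition (at least 5 times):
  sit: 10
  song: 10
  this: 12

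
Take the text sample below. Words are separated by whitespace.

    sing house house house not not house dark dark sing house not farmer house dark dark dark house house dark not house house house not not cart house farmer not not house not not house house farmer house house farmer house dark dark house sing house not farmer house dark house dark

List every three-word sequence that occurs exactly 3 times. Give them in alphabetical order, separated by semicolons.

farmer house dark; house dark dark; house not not; not not house

Trigram counts meeting the condition (exactly 3 times):
  farmer house dark: 3
  house dark dark: 3
  house not not: 3
  not not house: 3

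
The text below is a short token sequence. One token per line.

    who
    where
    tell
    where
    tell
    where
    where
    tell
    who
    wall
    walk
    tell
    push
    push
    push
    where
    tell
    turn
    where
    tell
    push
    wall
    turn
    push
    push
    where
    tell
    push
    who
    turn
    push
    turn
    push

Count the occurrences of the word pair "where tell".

Scanning the 32 overlapping bigram windows for "where tell":
  position 2–3: where tell
  position 4–5: where tell
  position 7–8: where tell
  position 16–17: where tell
  position 19–20: where tell
  position 26–27: where tell

6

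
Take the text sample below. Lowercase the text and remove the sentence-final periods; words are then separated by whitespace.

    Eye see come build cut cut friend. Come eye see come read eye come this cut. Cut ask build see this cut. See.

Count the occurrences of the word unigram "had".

Scanning the 23 tokens for "had":
  (none found)

0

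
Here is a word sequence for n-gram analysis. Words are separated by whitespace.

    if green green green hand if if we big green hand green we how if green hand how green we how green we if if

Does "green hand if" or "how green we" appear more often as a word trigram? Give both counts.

"how green we" (2 vs 1)

"green hand if": 1 occurrence
"how green we": 2 occurrences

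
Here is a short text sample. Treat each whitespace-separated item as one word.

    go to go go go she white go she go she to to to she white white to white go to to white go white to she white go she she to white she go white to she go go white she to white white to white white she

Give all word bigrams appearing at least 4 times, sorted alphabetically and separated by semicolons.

go she; to white; white go; white to

Bigram counts meeting the condition (at least 4 times):
  go she: 4
  to white: 5
  white go: 4
  white to: 4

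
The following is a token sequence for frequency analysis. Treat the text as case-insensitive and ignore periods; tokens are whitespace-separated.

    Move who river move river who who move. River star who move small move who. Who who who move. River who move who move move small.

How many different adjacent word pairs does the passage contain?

12

26 tokens → 25 bigram windows in total.
Repeated bigrams (each contributes count−1 duplicates):
  who move: 5
  who who: 4
  move river: 3
  move who: 3
  move small: 2
  river who: 2
13 duplicate windows → 25 − 13 = 12 distinct.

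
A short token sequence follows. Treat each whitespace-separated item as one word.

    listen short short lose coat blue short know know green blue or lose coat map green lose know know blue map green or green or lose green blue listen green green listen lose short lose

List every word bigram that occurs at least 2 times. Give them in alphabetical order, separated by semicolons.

Bigram counts meeting the condition (at least 2 times):
  green blue: 2
  green or: 2
  know know: 2
  lose coat: 2
  map green: 2
  or lose: 2
  short lose: 2

green blue; green or; know know; lose coat; map green; or lose; short lose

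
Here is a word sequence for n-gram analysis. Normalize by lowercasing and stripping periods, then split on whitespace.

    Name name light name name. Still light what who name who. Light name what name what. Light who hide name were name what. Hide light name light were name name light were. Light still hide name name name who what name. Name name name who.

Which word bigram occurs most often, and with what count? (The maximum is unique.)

"name name", 8 times

Bigram frequencies (highest first):
  name name: 8
  name light: 3
  light name: 3
  name who: 3
  name what: 3
  what name: 2
  … (19 more, each ≤ 2)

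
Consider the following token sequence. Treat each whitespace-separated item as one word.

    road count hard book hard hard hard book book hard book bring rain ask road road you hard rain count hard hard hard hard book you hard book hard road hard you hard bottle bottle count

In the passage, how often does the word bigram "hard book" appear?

5

Scanning the 35 overlapping bigram windows for "hard book":
  position 3–4: hard book
  position 7–8: hard book
  position 10–11: hard book
  position 24–25: hard book
  position 27–28: hard book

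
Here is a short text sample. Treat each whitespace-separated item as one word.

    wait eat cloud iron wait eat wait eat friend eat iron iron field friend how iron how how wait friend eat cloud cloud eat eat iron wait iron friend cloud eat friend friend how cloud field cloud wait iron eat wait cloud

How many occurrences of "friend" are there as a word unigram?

6

Scanning the 42 tokens for "friend":
  position 9: friend
  position 14: friend
  position 20: friend
  position 29: friend
  position 32: friend
  position 33: friend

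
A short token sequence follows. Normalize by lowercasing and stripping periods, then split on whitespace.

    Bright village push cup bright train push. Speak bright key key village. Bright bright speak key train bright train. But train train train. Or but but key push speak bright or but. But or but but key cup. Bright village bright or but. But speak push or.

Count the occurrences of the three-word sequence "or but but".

Scanning the 45 overlapping trigram windows for "or but but":
  position 24–26: or but but
  position 31–33: or but but
  position 34–36: or but but
  position 42–44: or but but

4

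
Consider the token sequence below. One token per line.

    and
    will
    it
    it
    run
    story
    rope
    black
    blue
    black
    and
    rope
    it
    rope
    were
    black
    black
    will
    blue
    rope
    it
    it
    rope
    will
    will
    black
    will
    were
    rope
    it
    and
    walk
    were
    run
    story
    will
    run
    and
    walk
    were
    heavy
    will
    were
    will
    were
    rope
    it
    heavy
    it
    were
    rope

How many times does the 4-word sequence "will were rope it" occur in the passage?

Scanning the 48 overlapping 4-gram windows for "will were rope it":
  position 27–30: will were rope it
  position 44–47: will were rope it

2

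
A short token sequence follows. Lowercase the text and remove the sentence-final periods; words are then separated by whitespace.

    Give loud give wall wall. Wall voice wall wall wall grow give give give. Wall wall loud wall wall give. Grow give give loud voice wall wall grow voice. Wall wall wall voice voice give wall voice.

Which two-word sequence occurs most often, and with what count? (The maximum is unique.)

"wall wall", 9 times

Bigram frequencies (highest first):
  wall wall: 9
  give wall: 3
  wall voice: 3
  voice wall: 3
  give give: 3
  give loud: 2
  … (11 more, each ≤ 2)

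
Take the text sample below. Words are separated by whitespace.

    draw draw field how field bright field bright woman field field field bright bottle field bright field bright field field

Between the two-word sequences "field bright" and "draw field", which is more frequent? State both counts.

"field bright": 5 occurrences
"draw field": 1 occurrence

"field bright" (5 vs 1)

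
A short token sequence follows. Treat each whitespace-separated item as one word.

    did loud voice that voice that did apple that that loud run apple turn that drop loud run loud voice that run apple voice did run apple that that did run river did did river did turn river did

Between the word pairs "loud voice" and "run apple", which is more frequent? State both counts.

"loud voice": 2 occurrences
"run apple": 3 occurrences

"run apple" (3 vs 2)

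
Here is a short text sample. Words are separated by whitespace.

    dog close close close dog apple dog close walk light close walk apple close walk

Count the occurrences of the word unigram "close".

6

Scanning the 15 tokens for "close":
  position 2: close
  position 3: close
  position 4: close
  position 8: close
  position 11: close
  position 14: close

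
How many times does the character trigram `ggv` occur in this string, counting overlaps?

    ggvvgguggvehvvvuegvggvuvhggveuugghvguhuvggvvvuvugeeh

Sliding a length-3 window over the 52 characters (50 positions):
  position 1–3: ggv
  position 8–10: ggv
  position 20–22: ggv
  position 26–28: ggv
  position 41–43: ggv

5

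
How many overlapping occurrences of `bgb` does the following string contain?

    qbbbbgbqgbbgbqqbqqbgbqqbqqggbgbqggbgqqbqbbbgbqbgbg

Sliding a length-3 window over the 50 characters (48 positions):
  position 5–7: bgb
  position 11–13: bgb
  position 19–21: bgb
  position 29–31: bgb
  position 43–45: bgb
  position 47–49: bgb

6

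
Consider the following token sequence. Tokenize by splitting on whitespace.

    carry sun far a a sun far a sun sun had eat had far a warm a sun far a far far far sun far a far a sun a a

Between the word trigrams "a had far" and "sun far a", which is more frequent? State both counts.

"sun far a" (4 vs 0)

"a had far": 0 occurrences
"sun far a": 4 occurrences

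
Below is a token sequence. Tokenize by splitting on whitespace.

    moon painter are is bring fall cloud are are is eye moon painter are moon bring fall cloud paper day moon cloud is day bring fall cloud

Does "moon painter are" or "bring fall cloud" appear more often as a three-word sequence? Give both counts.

"bring fall cloud" (3 vs 2)

"moon painter are": 2 occurrences
"bring fall cloud": 3 occurrences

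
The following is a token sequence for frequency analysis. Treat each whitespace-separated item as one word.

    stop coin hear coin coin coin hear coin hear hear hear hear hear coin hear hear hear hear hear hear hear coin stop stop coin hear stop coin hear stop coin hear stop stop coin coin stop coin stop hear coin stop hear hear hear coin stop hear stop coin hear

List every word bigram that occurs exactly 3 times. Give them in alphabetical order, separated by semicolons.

coin coin; stop hear

Bigram counts meeting the condition (exactly 3 times):
  coin coin: 3
  stop hear: 3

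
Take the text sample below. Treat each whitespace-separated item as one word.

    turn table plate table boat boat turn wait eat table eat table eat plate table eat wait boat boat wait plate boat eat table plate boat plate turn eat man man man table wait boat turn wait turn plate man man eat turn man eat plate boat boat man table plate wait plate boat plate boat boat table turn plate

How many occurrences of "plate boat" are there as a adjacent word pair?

Scanning the 59 overlapping bigram windows for "plate boat":
  position 21–22: plate boat
  position 25–26: plate boat
  position 46–47: plate boat
  position 53–54: plate boat
  position 55–56: plate boat

5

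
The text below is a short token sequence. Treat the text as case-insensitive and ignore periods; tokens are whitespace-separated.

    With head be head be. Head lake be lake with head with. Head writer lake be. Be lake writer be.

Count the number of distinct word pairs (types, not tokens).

13

20 tokens → 19 bigram windows in total.
Repeated bigrams (each contributes count−1 duplicates):
  with head: 3
  be head: 2
  be lake: 2
  head be: 2
  lake be: 2
6 duplicate windows → 19 − 6 = 13 distinct.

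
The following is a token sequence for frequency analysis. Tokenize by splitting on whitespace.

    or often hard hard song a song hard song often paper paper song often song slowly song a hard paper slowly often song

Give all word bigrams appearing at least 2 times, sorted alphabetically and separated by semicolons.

hard song; often song; song a; song often

Bigram counts meeting the condition (at least 2 times):
  hard song: 2
  often song: 2
  song a: 2
  song often: 2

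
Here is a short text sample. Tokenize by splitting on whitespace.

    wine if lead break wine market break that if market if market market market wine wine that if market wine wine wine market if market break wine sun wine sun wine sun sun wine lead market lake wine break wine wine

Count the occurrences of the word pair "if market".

Scanning the 40 overlapping bigram windows for "if market":
  position 9–10: if market
  position 11–12: if market
  position 18–19: if market
  position 24–25: if market

4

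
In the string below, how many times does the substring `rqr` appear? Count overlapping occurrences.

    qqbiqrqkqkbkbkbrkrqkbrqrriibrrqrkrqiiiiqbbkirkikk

Sliding a length-3 window over the 49 characters (47 positions):
  position 22–24: rqr
  position 30–32: rqr

2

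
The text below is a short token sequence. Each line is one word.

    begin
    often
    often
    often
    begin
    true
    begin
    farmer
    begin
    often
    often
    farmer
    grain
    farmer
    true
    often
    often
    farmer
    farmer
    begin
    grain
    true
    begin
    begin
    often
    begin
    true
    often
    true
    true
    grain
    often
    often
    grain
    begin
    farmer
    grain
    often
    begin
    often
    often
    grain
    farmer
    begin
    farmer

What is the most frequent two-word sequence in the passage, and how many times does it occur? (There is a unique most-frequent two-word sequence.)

Bigram frequencies (highest first):
  often often: 6
  begin often: 4
  often begin: 3
  begin farmer: 3
  farmer begin: 3
  begin true: 2
  … (16 more, each ≤ 2)

"often often", 6 times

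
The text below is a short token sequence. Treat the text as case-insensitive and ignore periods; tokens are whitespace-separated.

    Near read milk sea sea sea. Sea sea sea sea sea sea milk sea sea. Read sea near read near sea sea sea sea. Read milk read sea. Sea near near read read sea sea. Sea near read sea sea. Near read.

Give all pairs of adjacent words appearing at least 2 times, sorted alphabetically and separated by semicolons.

milk sea; near read; read milk; read sea; sea near; sea read; sea sea

Bigram counts meeting the condition (at least 2 times):
  milk sea: 2
  near read: 5
  read milk: 2
  read sea: 4
  sea near: 4
  sea read: 2
  sea sea: 16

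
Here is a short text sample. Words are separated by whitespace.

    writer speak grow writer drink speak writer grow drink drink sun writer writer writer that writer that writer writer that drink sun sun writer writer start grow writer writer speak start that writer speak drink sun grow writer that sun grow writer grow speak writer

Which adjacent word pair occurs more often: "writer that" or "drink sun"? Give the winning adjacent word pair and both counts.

"writer that" (4 vs 3)

"writer that": 4 occurrences
"drink sun": 3 occurrences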